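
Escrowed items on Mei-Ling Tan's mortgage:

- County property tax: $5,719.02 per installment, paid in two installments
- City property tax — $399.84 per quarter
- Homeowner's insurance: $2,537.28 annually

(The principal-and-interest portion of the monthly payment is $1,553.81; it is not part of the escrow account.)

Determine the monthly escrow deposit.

County property tax = $5,719.02 × 2 = $11,438.04
City property tax = $399.84 × 4 = $1,599.36
Homeowner's insurance = $2,537.28
Combined annual = $15,574.68
Monthly = $15,574.68 / 12 = $1,297.89

$1,297.89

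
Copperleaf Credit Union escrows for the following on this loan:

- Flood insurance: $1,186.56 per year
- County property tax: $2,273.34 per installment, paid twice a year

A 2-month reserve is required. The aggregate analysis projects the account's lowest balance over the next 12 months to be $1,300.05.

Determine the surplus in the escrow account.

Flood insurance: $1,186.56 per year
County property tax: $2,273.34 × 2 = $4,546.68 per year
Combined annual = $5,733.24
Monthly escrow = $5,733.24 ÷ 12 = $477.77
Required reserve = 2 × $477.77 = $955.54
Surplus = $1,300.05 − $955.54 = $344.51

$344.51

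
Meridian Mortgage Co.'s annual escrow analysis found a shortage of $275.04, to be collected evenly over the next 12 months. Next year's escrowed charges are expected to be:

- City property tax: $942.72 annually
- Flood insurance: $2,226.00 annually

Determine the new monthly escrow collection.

$286.98

City property tax: $942.72 annually
Flood insurance: $2,226.00 annually
Annual escrow total = $3,168.72
Base monthly escrow = $3,168.72 / 12 = $264.06
Monthly shortage recovery: $275.04 / 12 = $22.92
New monthly escrow = $264.06 + $22.92 = $286.98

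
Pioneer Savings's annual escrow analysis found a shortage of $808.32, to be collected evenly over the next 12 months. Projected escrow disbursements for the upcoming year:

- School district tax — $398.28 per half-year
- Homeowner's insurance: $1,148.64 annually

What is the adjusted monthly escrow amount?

$229.46

School district tax — $398.28 × 2 = $796.56
Homeowner's insurance — $1,148.64
Yearly total = $1,945.20
Monthly escrow = $1,945.20 / 12 = $162.10
Shortage per month = $808.32 ÷ 12 = $67.36
Adjusted monthly = $162.10 + $67.36 = $229.46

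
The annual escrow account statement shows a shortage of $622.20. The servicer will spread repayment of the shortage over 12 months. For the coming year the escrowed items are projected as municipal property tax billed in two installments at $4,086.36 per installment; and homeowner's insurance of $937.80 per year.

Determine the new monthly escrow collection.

Municipal property tax = $4,086.36 × 2 = $8,172.72/yr
Homeowner's insurance = $937.80/yr
Yearly total = $8,172.72 + $937.80 = $9,110.52
Monthly escrow = $9,110.52 ÷ 12 = $759.21
Monthly shortage recovery: $622.20 / 12 = $51.85
New monthly escrow = $759.21 + $51.85 = $811.06

$811.06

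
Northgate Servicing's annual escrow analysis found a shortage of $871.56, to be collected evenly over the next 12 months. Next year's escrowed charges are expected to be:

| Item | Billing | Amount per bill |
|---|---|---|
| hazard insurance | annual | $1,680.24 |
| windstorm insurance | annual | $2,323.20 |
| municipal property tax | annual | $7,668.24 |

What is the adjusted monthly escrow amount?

$1,045.27

Hazard insurance — $1,680.24 per year
Windstorm insurance — $2,323.20 per year
Municipal property tax — $7,668.24 per year
Total per year = $11,671.68
Per month = $11,671.68 / 12 = $972.64
Shortage per month = $871.56 / 12 = $72.63
New monthly escrow = $972.64 + $72.63 = $1,045.27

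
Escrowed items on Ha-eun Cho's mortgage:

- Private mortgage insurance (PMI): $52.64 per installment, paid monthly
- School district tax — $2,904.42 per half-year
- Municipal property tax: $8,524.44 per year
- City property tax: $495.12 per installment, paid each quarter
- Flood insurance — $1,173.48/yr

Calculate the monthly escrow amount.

Private mortgage insurance (PMI) — $52.64 × 12 = $631.68
School district tax — $2,904.42 × 2 = $5,808.84
Municipal property tax — $8,524.44
City property tax — $495.12 × 4 = $1,980.48
Flood insurance — $1,173.48
Total annual escrow = $631.68 + $5,808.84 + $8,524.44 + $1,980.48 + $1,173.48 = $18,118.92
Monthly escrow = $18,118.92 ÷ 12 = $1,509.91

$1,509.91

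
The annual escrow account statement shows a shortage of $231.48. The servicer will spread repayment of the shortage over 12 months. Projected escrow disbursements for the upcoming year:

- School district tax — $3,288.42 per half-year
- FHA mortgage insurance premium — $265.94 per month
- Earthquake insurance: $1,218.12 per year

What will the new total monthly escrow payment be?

$934.81

School district tax — $3,288.42 × 2 = $6,576.84/yr
FHA mortgage insurance premium — $265.94 × 12 = $3,191.28/yr
Earthquake insurance — $1,218.12/yr
Annual escrow total = $10,986.24
Per month = $10,986.24 ÷ 12 = $915.52
Shortage spread = $231.48 ÷ 12 = $19.29/mo
New monthly escrow = $915.52 + $19.29 = $934.81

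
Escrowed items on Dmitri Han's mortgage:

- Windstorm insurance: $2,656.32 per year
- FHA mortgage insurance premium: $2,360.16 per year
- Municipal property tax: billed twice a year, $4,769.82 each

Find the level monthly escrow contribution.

Windstorm insurance: $2,656.32/yr
FHA mortgage insurance premium: $2,360.16/yr
Municipal property tax: $4,769.82 × 2 = $9,539.64/yr
Yearly total = $14,556.12
Monthly = $14,556.12 / 12 = $1,213.01

$1,213.01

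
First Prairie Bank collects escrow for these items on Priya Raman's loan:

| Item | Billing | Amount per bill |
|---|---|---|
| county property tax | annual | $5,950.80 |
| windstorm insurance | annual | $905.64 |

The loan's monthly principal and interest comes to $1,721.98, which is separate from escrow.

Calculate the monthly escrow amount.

County property tax = $5,950.80/yr
Windstorm insurance = $905.64/yr
Yearly total = $6,856.44
Monthly = $6,856.44 ÷ 12 = $571.37

$571.37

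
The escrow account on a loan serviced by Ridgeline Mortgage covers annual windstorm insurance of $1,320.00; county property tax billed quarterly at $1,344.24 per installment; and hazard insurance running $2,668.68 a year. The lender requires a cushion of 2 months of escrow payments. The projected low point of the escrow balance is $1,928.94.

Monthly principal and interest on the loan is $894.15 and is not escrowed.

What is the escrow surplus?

$368.00

Windstorm insurance: $1,320.00/yr
County property tax: $1,344.24 × 4 = $5,376.96/yr
Hazard insurance: $2,668.68/yr
Yearly total = $9,365.64
Base monthly escrow = $9,365.64 ÷ 12 = $780.47
Cushion = 2 × $780.47 = $1,560.94
Surplus = $1,928.94 − $1,560.94 = $368.00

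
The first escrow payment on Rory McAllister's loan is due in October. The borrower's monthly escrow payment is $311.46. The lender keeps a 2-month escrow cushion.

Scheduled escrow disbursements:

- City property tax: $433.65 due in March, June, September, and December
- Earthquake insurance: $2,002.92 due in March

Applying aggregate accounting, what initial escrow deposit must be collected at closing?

Cushion = 2 × $311.46 = $622.92
Trial balance (start $0, +$311.46 each month, − disbursements):
  Oct: +$311.46 → $311.46
  Nov: +$311.46 → $622.92
  Dec: +$311.46 − $433.65 → $500.73
  Jan: +$311.46 → $812.19
  Feb: +$311.46 → $1,123.65
  Mar: +$311.46 − $2,436.57 → -$1,001.46
  Apr: +$311.46 → -$690.00
  May: +$311.46 → -$378.54
  Jun: +$311.46 − $433.65 → -$500.73
  Jul: +$311.46 → -$189.27
  Aug: +$311.46 → $122.19
  Sep: +$311.46 − $433.65 → $0.00
Lowest trial balance = -$1,001.46 (Mar)
Initial deposit = cushion − low point = $622.92 − (-$1,001.46) = $1,624.38

$1,624.38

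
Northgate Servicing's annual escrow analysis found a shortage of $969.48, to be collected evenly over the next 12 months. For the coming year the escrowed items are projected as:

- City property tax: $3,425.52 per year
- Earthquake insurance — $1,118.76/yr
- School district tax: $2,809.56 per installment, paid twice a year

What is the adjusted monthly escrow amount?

$927.74

City property tax — $3,425.52 annually
Earthquake insurance — $1,118.76 annually
School district tax — $2,809.56 × 2 = $5,619.12 annually
Total annual escrow = $10,163.40
Base monthly escrow = $10,163.40 / 12 = $846.95
Shortage per month = $969.48 ÷ 12 = $80.79
Adjusted monthly = $846.95 + $80.79 = $927.74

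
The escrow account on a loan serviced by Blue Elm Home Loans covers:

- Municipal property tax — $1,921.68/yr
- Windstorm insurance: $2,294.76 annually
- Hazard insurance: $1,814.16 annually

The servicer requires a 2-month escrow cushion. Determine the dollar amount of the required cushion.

$1,005.10

Municipal property tax — $1,921.68
Windstorm insurance — $2,294.76
Hazard insurance — $1,814.16
Annual escrow total = $6,030.60
Base monthly escrow = $6,030.60 ÷ 12 = $502.55
Reserve = 2 × $502.55 = $1,005.10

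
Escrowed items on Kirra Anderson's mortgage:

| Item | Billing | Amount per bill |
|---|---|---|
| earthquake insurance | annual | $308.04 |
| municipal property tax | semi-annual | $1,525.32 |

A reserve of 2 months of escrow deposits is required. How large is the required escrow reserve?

$559.78

Earthquake insurance: $308.04
Municipal property tax: $1,525.32 × 2 = $3,050.64
Yearly total = $308.04 + $3,050.64 = $3,358.68
Per month = $3,358.68 / 12 = $279.89
Cushion = 2 × $279.89 = $559.78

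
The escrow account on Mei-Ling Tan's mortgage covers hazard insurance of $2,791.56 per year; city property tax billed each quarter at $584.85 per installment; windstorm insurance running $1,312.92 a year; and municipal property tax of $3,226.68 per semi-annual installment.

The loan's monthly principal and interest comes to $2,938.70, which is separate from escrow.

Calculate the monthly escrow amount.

$1,074.77

Hazard insurance — $2,791.56
City property tax — $584.85 × 4 = $2,339.40
Windstorm insurance — $1,312.92
Municipal property tax — $3,226.68 × 2 = $6,453.36
Total per year = $12,897.24
Base monthly escrow = $12,897.24 ÷ 12 = $1,074.77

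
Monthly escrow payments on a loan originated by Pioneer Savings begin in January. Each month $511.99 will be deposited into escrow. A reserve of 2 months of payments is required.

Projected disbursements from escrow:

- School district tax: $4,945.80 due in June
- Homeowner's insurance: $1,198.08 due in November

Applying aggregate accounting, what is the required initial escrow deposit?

$2,897.84

Cushion = 2 × $511.99 = $1,023.98
Trial balance (start $0, +$511.99 each month, − disbursements):
  Jan: +$511.99 → $511.99
  Feb: +$511.99 → $1,023.98
  Mar: +$511.99 → $1,535.97
  Apr: +$511.99 → $2,047.96
  May: +$511.99 → $2,559.95
  Jun: +$511.99 − $4,945.80 → -$1,873.86
  Jul: +$511.99 → -$1,361.87
  Aug: +$511.99 → -$849.88
  Sep: +$511.99 → -$337.89
  Oct: +$511.99 → $174.10
  Nov: +$511.99 − $1,198.08 → -$511.99
  Dec: +$511.99 → $0.00
Lowest trial balance = -$1,873.86 (Jun)
Initial deposit = cushion − low point = $1,023.98 − (-$1,873.86) = $2,897.84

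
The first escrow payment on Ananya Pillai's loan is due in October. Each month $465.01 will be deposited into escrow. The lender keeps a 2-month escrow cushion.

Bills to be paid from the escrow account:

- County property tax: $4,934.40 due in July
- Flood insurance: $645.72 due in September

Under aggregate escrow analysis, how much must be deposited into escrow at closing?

Cushion = 2 × $465.01 = $930.02
Trial balance (start $0, +$465.01 each month, − disbursements):
  Oct: +$465.01 → $465.01
  Nov: +$465.01 → $930.02
  Dec: +$465.01 → $1,395.03
  Jan: +$465.01 → $1,860.04
  Feb: +$465.01 → $2,325.05
  Mar: +$465.01 → $2,790.06
  Apr: +$465.01 → $3,255.07
  May: +$465.01 → $3,720.08
  Jun: +$465.01 → $4,185.09
  Jul: +$465.01 − $4,934.40 → -$284.30
  Aug: +$465.01 → $180.71
  Sep: +$465.01 − $645.72 → $0.00
Lowest trial balance = -$284.30 (Jul)
Initial deposit = cushion − low point = $930.02 − (-$284.30) = $1,214.32

$1,214.32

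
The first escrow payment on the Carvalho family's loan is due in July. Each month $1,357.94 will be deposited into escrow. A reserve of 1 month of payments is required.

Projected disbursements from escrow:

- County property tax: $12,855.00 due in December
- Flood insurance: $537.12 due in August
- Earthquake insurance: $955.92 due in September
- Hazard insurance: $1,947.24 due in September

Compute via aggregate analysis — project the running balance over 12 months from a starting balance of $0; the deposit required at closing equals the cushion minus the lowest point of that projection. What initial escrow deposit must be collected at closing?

$9,505.58

Cushion = 1 × $1,357.94 = $1,357.94
Trial balance (start $0, +$1,357.94 each month, − disbursements):
  Jul: +$1,357.94 → $1,357.94
  Aug: +$1,357.94 − $537.12 → $2,178.76
  Sep: +$1,357.94 − $2,903.16 → $633.54
  Oct: +$1,357.94 → $1,991.48
  Nov: +$1,357.94 → $3,349.42
  Dec: +$1,357.94 − $12,855.00 → -$8,147.64
  Jan: +$1,357.94 → -$6,789.70
  Feb: +$1,357.94 → -$5,431.76
  Mar: +$1,357.94 → -$4,073.82
  Apr: +$1,357.94 → -$2,715.88
  May: +$1,357.94 → -$1,357.94
  Jun: +$1,357.94 → $0.00
Lowest trial balance = -$8,147.64 (Dec)
Initial deposit = cushion − low point = $1,357.94 − (-$8,147.64) = $9,505.58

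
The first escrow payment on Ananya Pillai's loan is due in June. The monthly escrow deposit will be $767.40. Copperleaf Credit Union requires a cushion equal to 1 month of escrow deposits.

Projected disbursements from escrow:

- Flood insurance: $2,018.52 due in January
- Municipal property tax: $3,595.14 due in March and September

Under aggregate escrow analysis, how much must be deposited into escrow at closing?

Cushion = 1 × $767.40 = $767.40
Trial balance (start $0, +$767.40 each month, − disbursements):
  Jun: +$767.40 → $767.40
  Jul: +$767.40 → $1,534.80
  Aug: +$767.40 → $2,302.20
  Sep: +$767.40 − $3,595.14 → -$525.54
  Oct: +$767.40 → $241.86
  Nov: +$767.40 → $1,009.26
  Dec: +$767.40 → $1,776.66
  Jan: +$767.40 − $2,018.52 → $525.54
  Feb: +$767.40 → $1,292.94
  Mar: +$767.40 − $3,595.14 → -$1,534.80
  Apr: +$767.40 → -$767.40
  May: +$767.40 → $0.00
Lowest trial balance = -$1,534.80 (Mar)
Initial deposit = cushion − low point = $767.40 − (-$1,534.80) = $2,302.20

$2,302.20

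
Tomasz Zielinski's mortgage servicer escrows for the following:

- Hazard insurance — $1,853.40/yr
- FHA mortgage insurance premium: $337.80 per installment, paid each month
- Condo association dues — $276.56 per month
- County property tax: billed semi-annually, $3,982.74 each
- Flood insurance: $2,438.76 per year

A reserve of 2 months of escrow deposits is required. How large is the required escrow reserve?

$3,271.66

Hazard insurance: $1,853.40 per year
FHA mortgage insurance premium: $337.80 × 12 = $4,053.60 per year
Condo association dues: $276.56 × 12 = $3,318.72 per year
County property tax: $3,982.74 × 2 = $7,965.48 per year
Flood insurance: $2,438.76 per year
Total annual escrow = $1,853.40 + $4,053.60 + $3,318.72 + $7,965.48 + $2,438.76 = $19,629.96
Base monthly escrow = $19,629.96 ÷ 12 = $1,635.83
Required cushion = 2 × $1,635.83 = $3,271.66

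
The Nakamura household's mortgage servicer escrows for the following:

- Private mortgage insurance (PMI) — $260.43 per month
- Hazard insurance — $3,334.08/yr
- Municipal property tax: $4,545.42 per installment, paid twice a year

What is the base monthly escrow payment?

Private mortgage insurance (PMI) = $260.43 × 12 = $3,125.16 per year
Hazard insurance = $3,334.08 per year
Municipal property tax = $4,545.42 × 2 = $9,090.84 per year
Annual escrow total = $15,550.08
Base monthly escrow = $15,550.08 / 12 = $1,295.84

$1,295.84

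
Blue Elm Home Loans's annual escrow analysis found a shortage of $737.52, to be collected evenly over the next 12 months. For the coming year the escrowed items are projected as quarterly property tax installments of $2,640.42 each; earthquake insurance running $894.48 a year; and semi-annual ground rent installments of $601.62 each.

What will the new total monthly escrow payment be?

$1,116.41

Property tax = $2,640.42 × 4 = $10,561.68
Earthquake insurance = $894.48
Ground rent = $601.62 × 2 = $1,203.24
Yearly total = $12,659.40
Monthly escrow = $12,659.40 / 12 = $1,054.95
Shortage spread = $737.52 / 12 = $61.46/mo
New monthly escrow = $1,054.95 + $61.46 = $1,116.41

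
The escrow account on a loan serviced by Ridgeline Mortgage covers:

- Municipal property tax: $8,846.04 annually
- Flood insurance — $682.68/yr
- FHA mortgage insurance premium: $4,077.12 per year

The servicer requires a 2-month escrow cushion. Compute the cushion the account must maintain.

$2,267.64

Municipal property tax = $8,846.04
Flood insurance = $682.68
FHA mortgage insurance premium = $4,077.12
Total per year = $8,846.04 + $682.68 + $4,077.12 = $13,605.84
Base monthly escrow = $13,605.84 / 12 = $1,133.82
Reserve = 2 × $1,133.82 = $2,267.64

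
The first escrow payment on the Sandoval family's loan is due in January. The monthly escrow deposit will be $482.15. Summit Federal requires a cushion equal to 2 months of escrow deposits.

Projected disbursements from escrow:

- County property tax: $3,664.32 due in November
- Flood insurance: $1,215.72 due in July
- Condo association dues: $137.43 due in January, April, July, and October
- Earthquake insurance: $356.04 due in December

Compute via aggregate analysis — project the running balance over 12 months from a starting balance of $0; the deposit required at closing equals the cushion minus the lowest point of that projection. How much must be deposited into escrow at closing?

Cushion = 2 × $482.15 = $964.30
Trial balance (start $0, +$482.15 each month, − disbursements):
  Jan: +$482.15 − $137.43 → $344.72
  Feb: +$482.15 → $826.87
  Mar: +$482.15 → $1,309.02
  Apr: +$482.15 − $137.43 → $1,653.74
  May: +$482.15 → $2,135.89
  Jun: +$482.15 → $2,618.04
  Jul: +$482.15 − $1,353.15 → $1,747.04
  Aug: +$482.15 → $2,229.19
  Sep: +$482.15 → $2,711.34
  Oct: +$482.15 − $137.43 → $3,056.06
  Nov: +$482.15 − $3,664.32 → -$126.11
  Dec: +$482.15 − $356.04 → $0.00
Lowest trial balance = -$126.11 (Nov)
Initial deposit = cushion − low point = $964.30 − (-$126.11) = $1,090.41

$1,090.41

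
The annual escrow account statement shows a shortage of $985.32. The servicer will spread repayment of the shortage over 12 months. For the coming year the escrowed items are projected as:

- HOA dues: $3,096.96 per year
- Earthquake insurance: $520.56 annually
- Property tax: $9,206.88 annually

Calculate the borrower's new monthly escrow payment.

$1,150.81

HOA dues — $3,096.96
Earthquake insurance — $520.56
Property tax — $9,206.88
Annual escrow total = $3,096.96 + $520.56 + $9,206.88 = $12,824.40
Monthly = $12,824.40 ÷ 12 = $1,068.70
Monthly shortage recovery: $985.32 ÷ 12 = $82.11
Adjusted monthly = $1,068.70 + $82.11 = $1,150.81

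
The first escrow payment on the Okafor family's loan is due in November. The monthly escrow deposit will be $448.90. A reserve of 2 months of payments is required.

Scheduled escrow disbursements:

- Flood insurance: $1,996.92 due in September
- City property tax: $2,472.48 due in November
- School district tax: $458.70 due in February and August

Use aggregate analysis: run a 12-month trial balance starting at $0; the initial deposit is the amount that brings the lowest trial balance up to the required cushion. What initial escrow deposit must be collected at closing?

Cushion = 2 × $448.90 = $897.80
Trial balance (start $0, +$448.90 each month, − disbursements):
  Nov: +$448.90 − $2,472.48 → -$2,023.58
  Dec: +$448.90 → -$1,574.68
  Jan: +$448.90 → -$1,125.78
  Feb: +$448.90 − $458.70 → -$1,135.58
  Mar: +$448.90 → -$686.68
  Apr: +$448.90 → -$237.78
  May: +$448.90 → $211.12
  Jun: +$448.90 → $660.02
  Jul: +$448.90 → $1,108.92
  Aug: +$448.90 − $458.70 → $1,099.12
  Sep: +$448.90 − $1,996.92 → -$448.90
  Oct: +$448.90 → $0.00
Lowest trial balance = -$2,023.58 (Nov)
Initial deposit = cushion − low point = $897.80 − (-$2,023.58) = $2,921.38

$2,921.38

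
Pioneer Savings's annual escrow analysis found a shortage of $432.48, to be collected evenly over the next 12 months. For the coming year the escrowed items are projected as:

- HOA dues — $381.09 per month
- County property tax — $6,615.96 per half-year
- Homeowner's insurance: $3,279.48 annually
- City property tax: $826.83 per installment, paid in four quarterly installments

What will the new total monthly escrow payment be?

$2,068.69

HOA dues: $381.09 × 12 = $4,573.08 annually
County property tax: $6,615.96 × 2 = $13,231.92 annually
Homeowner's insurance: $3,279.48 annually
City property tax: $826.83 × 4 = $3,307.32 annually
Yearly total = $24,391.80
Monthly = $24,391.80 ÷ 12 = $2,032.65
Monthly shortage recovery: $432.48 ÷ 12 = $36.04
New monthly escrow = $2,032.65 + $36.04 = $2,068.69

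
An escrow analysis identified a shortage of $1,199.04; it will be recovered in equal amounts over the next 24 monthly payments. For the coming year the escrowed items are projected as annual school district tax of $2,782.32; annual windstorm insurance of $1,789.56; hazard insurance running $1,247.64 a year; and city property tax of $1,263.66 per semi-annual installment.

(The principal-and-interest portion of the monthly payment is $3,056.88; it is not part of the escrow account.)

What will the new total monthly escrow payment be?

School district tax = $2,782.32 per year
Windstorm insurance = $1,789.56 per year
Hazard insurance = $1,247.64 per year
City property tax = $1,263.66 × 2 = $2,527.32 per year
Annual escrow total = $8,346.84
Base monthly escrow = $8,346.84 / 12 = $695.57
Monthly shortage recovery: $1,199.04 / 24 = $49.96
New monthly escrow = $695.57 + $49.96 = $745.53

$745.53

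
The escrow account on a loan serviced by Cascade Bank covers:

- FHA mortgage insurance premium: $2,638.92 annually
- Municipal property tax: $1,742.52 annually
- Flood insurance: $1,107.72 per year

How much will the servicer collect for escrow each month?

FHA mortgage insurance premium — $2,638.92/yr
Municipal property tax — $1,742.52/yr
Flood insurance — $1,107.72/yr
Annual escrow total = $2,638.92 + $1,742.52 + $1,107.72 = $5,489.16
Per month = $5,489.16 ÷ 12 = $457.43

$457.43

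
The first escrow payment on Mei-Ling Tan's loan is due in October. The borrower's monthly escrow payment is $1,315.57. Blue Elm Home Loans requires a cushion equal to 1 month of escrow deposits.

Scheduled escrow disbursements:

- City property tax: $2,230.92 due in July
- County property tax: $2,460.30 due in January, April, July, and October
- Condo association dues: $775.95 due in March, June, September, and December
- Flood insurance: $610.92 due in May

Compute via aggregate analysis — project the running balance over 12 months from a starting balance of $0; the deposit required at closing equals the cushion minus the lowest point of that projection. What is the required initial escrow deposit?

Cushion = 1 × $1,315.57 = $1,315.57
Trial balance (start $0, +$1,315.57 each month, − disbursements):
  Oct: +$1,315.57 − $2,460.30 → -$1,144.73
  Nov: +$1,315.57 → $170.84
  Dec: +$1,315.57 − $775.95 → $710.46
  Jan: +$1,315.57 − $2,460.30 → -$434.27
  Feb: +$1,315.57 → $881.30
  Mar: +$1,315.57 − $775.95 → $1,420.92
  Apr: +$1,315.57 − $2,460.30 → $276.19
  May: +$1,315.57 − $610.92 → $980.84
  Jun: +$1,315.57 − $775.95 → $1,520.46
  Jul: +$1,315.57 − $4,691.22 → -$1,855.19
  Aug: +$1,315.57 → -$539.62
  Sep: +$1,315.57 − $775.95 → $0.00
Lowest trial balance = -$1,855.19 (Jul)
Initial deposit = cushion − low point = $1,315.57 − (-$1,855.19) = $3,170.76

$3,170.76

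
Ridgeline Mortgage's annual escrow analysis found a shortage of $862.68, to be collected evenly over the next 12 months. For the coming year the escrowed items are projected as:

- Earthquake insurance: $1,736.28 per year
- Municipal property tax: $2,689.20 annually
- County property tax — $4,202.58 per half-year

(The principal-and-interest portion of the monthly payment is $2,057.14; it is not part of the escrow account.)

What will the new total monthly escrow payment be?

Earthquake insurance: $1,736.28/yr
Municipal property tax: $2,689.20/yr
County property tax: $4,202.58 × 2 = $8,405.16/yr
Total per year = $1,736.28 + $2,689.20 + $8,405.16 = $12,830.64
Monthly = $12,830.64 / 12 = $1,069.22
Monthly shortage recovery: $862.68 / 12 = $71.89
New monthly escrow = $1,069.22 + $71.89 = $1,141.11

$1,141.11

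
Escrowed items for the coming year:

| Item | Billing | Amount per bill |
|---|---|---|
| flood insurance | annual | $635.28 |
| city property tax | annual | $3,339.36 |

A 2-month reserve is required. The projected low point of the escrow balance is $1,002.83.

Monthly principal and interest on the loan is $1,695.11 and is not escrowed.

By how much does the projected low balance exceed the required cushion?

$340.39

Flood insurance: $635.28 per year
City property tax: $3,339.36 per year
Combined annual = $635.28 + $3,339.36 = $3,974.64
Monthly escrow = $3,974.64 ÷ 12 = $331.22
Required cushion = 2 × $331.22 = $662.44
Surplus = $1,002.83 − $662.44 = $340.39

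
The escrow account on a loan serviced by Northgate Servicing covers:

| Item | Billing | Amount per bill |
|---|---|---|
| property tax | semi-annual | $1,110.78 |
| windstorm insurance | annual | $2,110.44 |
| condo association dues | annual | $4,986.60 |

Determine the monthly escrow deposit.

Property tax = $1,110.78 × 2 = $2,221.56
Windstorm insurance = $2,110.44
Condo association dues = $4,986.60
Annual escrow total = $9,318.60
Monthly escrow = $9,318.60 ÷ 12 = $776.55

$776.55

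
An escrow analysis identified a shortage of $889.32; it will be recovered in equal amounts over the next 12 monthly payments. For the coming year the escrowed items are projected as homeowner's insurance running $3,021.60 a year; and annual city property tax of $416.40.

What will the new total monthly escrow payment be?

Homeowner's insurance = $3,021.60/yr
City property tax = $416.40/yr
Yearly total = $3,021.60 + $416.40 = $3,438.00
Per month = $3,438.00 ÷ 12 = $286.50
Shortage spread = $889.32 / 12 = $74.11/mo
Adjusted monthly = $286.50 + $74.11 = $360.61

$360.61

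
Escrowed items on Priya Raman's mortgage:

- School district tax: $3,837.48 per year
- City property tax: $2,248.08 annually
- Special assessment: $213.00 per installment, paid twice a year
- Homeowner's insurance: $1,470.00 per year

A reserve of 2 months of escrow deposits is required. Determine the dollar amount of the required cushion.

$1,330.26

School district tax — $3,837.48 annually
City property tax — $2,248.08 annually
Special assessment — $213.00 × 2 = $426.00 annually
Homeowner's insurance — $1,470.00 annually
Total per year = $3,837.48 + $2,248.08 + $426.00 + $1,470.00 = $7,981.56
Per month = $7,981.56 / 12 = $665.13
Reserve = 2 × $665.13 = $1,330.26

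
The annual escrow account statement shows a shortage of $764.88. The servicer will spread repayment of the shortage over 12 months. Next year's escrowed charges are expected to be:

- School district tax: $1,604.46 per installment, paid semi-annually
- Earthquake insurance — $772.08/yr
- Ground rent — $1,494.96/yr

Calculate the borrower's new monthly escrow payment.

School district tax: $1,604.46 × 2 = $3,208.92
Earthquake insurance: $772.08
Ground rent: $1,494.96
Combined annual = $3,208.92 + $772.08 + $1,494.96 = $5,475.96
Base monthly escrow = $5,475.96 ÷ 12 = $456.33
Shortage spread = $764.88 / 12 = $63.74/mo
New monthly escrow = $456.33 + $63.74 = $520.07

$520.07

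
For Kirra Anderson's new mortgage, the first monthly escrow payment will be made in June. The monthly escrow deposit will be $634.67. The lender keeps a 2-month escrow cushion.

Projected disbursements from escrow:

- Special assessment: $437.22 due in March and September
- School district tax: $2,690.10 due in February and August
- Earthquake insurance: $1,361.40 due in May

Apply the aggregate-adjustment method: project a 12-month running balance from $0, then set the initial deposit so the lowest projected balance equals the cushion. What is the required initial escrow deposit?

$2,055.43

Cushion = 2 × $634.67 = $1,269.34
Trial balance (start $0, +$634.67 each month, − disbursements):
  Jun: +$634.67 → $634.67
  Jul: +$634.67 → $1,269.34
  Aug: +$634.67 − $2,690.10 → -$786.09
  Sep: +$634.67 − $437.22 → -$588.64
  Oct: +$634.67 → $46.03
  Nov: +$634.67 → $680.70
  Dec: +$634.67 → $1,315.37
  Jan: +$634.67 → $1,950.04
  Feb: +$634.67 − $2,690.10 → -$105.39
  Mar: +$634.67 − $437.22 → $92.06
  Apr: +$634.67 → $726.73
  May: +$634.67 − $1,361.40 → $0.00
Lowest trial balance = -$786.09 (Aug)
Initial deposit = cushion − low point = $1,269.34 − (-$786.09) = $2,055.43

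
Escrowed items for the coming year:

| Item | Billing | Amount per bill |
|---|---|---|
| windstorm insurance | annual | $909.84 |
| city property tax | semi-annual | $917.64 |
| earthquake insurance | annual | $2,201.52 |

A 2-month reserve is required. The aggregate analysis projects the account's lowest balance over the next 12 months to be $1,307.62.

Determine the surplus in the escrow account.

$483.18

Windstorm insurance: $909.84
City property tax: $917.64 × 2 = $1,835.28
Earthquake insurance: $2,201.52
Total annual escrow = $909.84 + $1,835.28 + $2,201.52 = $4,946.64
Monthly escrow = $4,946.64 ÷ 12 = $412.22
Required cushion = 2 × $412.22 = $824.44
Surplus = $1,307.62 − $824.44 = $483.18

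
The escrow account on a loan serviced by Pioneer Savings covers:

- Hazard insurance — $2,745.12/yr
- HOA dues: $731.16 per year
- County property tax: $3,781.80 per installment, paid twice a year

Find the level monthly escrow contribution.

$919.99

Hazard insurance = $2,745.12
HOA dues = $731.16
County property tax = $3,781.80 × 2 = $7,563.60
Yearly total = $11,039.88
Monthly = $11,039.88 ÷ 12 = $919.99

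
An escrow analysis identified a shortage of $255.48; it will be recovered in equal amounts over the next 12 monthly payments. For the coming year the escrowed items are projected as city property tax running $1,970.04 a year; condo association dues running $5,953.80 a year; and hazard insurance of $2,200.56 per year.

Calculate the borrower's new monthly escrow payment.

City property tax — $1,970.04 annually
Condo association dues — $5,953.80 annually
Hazard insurance — $2,200.56 annually
Total annual escrow = $1,970.04 + $5,953.80 + $2,200.56 = $10,124.40
Per month = $10,124.40 ÷ 12 = $843.70
Monthly shortage recovery: $255.48 ÷ 12 = $21.29
Adjusted monthly = $843.70 + $21.29 = $864.99

$864.99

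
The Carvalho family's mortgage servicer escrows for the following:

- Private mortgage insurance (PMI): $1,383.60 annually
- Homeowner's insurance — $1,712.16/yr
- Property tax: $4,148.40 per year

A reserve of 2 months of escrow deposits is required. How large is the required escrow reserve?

Private mortgage insurance (PMI): $1,383.60
Homeowner's insurance: $1,712.16
Property tax: $4,148.40
Annual escrow total = $7,244.16
Monthly escrow = $7,244.16 ÷ 12 = $603.68
Cushion = 2 × $603.68 = $1,207.36

$1,207.36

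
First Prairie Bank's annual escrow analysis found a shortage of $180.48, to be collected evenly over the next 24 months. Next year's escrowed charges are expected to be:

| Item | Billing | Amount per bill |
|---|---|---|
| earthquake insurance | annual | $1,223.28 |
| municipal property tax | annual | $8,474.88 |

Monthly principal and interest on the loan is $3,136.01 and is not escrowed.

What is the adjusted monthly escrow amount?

$815.70

Earthquake insurance = $1,223.28 per year
Municipal property tax = $8,474.88 per year
Total annual escrow = $1,223.28 + $8,474.88 = $9,698.16
Monthly escrow = $9,698.16 ÷ 12 = $808.18
Monthly shortage recovery: $180.48 ÷ 24 = $7.52
New monthly escrow = $808.18 + $7.52 = $815.70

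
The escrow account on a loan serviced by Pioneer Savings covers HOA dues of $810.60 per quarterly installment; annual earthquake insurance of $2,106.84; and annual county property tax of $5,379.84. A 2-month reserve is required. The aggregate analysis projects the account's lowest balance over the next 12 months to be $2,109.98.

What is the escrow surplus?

HOA dues = $810.60 × 4 = $3,242.40 annually
Earthquake insurance = $2,106.84 annually
County property tax = $5,379.84 annually
Annual escrow total = $10,729.08
Monthly escrow = $10,729.08 / 12 = $894.09
Required cushion = 2 × $894.09 = $1,788.18
Excess over cushion: $2,109.98 − $1,788.18 = $321.80

$321.80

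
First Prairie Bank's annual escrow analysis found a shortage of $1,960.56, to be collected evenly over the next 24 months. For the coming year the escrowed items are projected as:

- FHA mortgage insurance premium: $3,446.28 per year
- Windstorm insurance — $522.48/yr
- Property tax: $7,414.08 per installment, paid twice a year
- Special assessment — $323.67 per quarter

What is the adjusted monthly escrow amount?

$1,755.99

FHA mortgage insurance premium — $3,446.28 per year
Windstorm insurance — $522.48 per year
Property tax — $7,414.08 × 2 = $14,828.16 per year
Special assessment — $323.67 × 4 = $1,294.68 per year
Annual escrow total = $20,091.60
Base monthly escrow = $20,091.60 ÷ 12 = $1,674.30
Monthly shortage recovery: $1,960.56 / 24 = $81.69
New monthly escrow = $1,674.30 + $81.69 = $1,755.99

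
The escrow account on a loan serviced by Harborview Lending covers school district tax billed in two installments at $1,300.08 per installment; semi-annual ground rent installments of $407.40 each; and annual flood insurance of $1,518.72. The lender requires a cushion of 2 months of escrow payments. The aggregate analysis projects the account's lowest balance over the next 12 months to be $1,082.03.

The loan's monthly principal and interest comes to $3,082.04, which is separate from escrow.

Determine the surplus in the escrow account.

School district tax = $1,300.08 × 2 = $2,600.16
Ground rent = $407.40 × 2 = $814.80
Flood insurance = $1,518.72
Total per year = $2,600.16 + $814.80 + $1,518.72 = $4,933.68
Monthly = $4,933.68 / 12 = $411.14
Required cushion = 2 × $411.14 = $822.28
Surplus = $1,082.03 − $822.28 = $259.75

$259.75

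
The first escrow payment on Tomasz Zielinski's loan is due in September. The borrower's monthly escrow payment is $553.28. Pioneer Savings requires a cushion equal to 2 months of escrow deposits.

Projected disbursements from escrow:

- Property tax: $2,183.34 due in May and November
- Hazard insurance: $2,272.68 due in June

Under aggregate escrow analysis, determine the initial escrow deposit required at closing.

Cushion = 2 × $553.28 = $1,106.56
Trial balance (start $0, +$553.28 each month, − disbursements):
  Sep: +$553.28 → $553.28
  Oct: +$553.28 → $1,106.56
  Nov: +$553.28 − $2,183.34 → -$523.50
  Dec: +$553.28 → $29.78
  Jan: +$553.28 → $583.06
  Feb: +$553.28 → $1,136.34
  Mar: +$553.28 → $1,689.62
  Apr: +$553.28 → $2,242.90
  May: +$553.28 − $2,183.34 → $612.84
  Jun: +$553.28 − $2,272.68 → -$1,106.56
  Jul: +$553.28 → -$553.28
  Aug: +$553.28 → $0.00
Lowest trial balance = -$1,106.56 (Jun)
Initial deposit = cushion − low point = $1,106.56 − (-$1,106.56) = $2,213.12

$2,213.12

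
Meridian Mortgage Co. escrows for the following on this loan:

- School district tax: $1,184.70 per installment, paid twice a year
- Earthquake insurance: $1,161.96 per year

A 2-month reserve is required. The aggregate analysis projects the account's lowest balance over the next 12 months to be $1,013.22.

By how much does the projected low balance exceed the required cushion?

$424.66

School district tax: $1,184.70 × 2 = $2,369.40
Earthquake insurance: $1,161.96
Yearly total = $3,531.36
Monthly escrow = $3,531.36 / 12 = $294.28
Required cushion = 2 × $294.28 = $588.56
Surplus = $1,013.22 − $588.56 = $424.66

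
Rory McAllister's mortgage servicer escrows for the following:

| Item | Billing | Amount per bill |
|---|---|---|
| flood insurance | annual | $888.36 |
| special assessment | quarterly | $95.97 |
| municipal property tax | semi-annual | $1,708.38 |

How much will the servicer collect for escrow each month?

Flood insurance: $888.36
Special assessment: $95.97 × 4 = $383.88
Municipal property tax: $1,708.38 × 2 = $3,416.76
Total annual escrow = $888.36 + $383.88 + $3,416.76 = $4,689.00
Per month = $4,689.00 ÷ 12 = $390.75

$390.75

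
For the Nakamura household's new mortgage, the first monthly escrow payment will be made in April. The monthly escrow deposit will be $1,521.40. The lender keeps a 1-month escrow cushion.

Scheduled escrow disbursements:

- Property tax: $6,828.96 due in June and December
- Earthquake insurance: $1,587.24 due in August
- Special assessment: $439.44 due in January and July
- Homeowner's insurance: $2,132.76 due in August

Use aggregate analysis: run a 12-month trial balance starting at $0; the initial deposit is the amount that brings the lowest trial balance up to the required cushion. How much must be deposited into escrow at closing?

$5,646.16

Cushion = 1 × $1,521.40 = $1,521.40
Trial balance (start $0, +$1,521.40 each month, − disbursements):
  Apr: +$1,521.40 → $1,521.40
  May: +$1,521.40 → $3,042.80
  Jun: +$1,521.40 − $6,828.96 → -$2,264.76
  Jul: +$1,521.40 − $439.44 → -$1,182.80
  Aug: +$1,521.40 − $3,720.00 → -$3,381.40
  Sep: +$1,521.40 → -$1,860.00
  Oct: +$1,521.40 → -$338.60
  Nov: +$1,521.40 → $1,182.80
  Dec: +$1,521.40 − $6,828.96 → -$4,124.76
  Jan: +$1,521.40 − $439.44 → -$3,042.80
  Feb: +$1,521.40 → -$1,521.40
  Mar: +$1,521.40 → $0.00
Lowest trial balance = -$4,124.76 (Dec)
Initial deposit = cushion − low point = $1,521.40 − (-$4,124.76) = $5,646.16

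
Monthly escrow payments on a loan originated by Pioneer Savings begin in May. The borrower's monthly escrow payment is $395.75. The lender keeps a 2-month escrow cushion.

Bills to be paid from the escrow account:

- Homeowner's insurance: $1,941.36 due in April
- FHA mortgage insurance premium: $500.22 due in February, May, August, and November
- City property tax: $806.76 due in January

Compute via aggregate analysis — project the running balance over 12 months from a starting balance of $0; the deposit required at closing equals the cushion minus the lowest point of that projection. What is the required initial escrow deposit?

Cushion = 2 × $395.75 = $791.50
Trial balance (start $0, +$395.75 each month, − disbursements):
  May: +$395.75 − $500.22 → -$104.47
  Jun: +$395.75 → $291.28
  Jul: +$395.75 → $687.03
  Aug: +$395.75 − $500.22 → $582.56
  Sep: +$395.75 → $978.31
  Oct: +$395.75 → $1,374.06
  Nov: +$395.75 − $500.22 → $1,269.59
  Dec: +$395.75 → $1,665.34
  Jan: +$395.75 − $806.76 → $1,254.33
  Feb: +$395.75 − $500.22 → $1,149.86
  Mar: +$395.75 → $1,545.61
  Apr: +$395.75 − $1,941.36 → $0.00
Lowest trial balance = -$104.47 (May)
Initial deposit = cushion − low point = $791.50 − (-$104.47) = $895.97

$895.97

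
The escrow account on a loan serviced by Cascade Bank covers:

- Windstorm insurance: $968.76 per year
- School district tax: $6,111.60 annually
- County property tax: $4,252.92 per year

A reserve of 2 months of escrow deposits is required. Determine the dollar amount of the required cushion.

Windstorm insurance — $968.76/yr
School district tax — $6,111.60/yr
County property tax — $4,252.92/yr
Total per year = $968.76 + $6,111.60 + $4,252.92 = $11,333.28
Per month = $11,333.28 / 12 = $944.44
Required cushion = 2 × $944.44 = $1,888.88

$1,888.88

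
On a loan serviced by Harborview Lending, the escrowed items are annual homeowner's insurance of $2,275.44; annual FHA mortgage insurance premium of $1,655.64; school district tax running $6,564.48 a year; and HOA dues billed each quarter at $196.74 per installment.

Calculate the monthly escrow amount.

Homeowner's insurance = $2,275.44/yr
FHA mortgage insurance premium = $1,655.64/yr
School district tax = $6,564.48/yr
HOA dues = $196.74 × 4 = $786.96/yr
Total annual escrow = $11,282.52
Base monthly escrow = $11,282.52 ÷ 12 = $940.21

$940.21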